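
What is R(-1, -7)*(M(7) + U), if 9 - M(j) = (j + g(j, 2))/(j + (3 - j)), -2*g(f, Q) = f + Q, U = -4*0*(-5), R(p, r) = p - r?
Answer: 49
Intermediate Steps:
U = 0 (U = 0*(-5) = 0)
g(f, Q) = -Q/2 - f/2 (g(f, Q) = -(f + Q)/2 = -(Q + f)/2 = -Q/2 - f/2)
M(j) = 28/3 - j/6 (M(j) = 9 - (j + (-1/2*2 - j/2))/(j + (3 - j)) = 9 - (j + (-1 - j/2))/3 = 9 - (-1 + j/2)/3 = 9 - (-1/3 + j/6) = 9 + (1/3 - j/6) = 28/3 - j/6)
R(-1, -7)*(M(7) + U) = (-1 - 1*(-7))*((28/3 - 1/6*7) + 0) = (-1 + 7)*((28/3 - 7/6) + 0) = 6*(49/6 + 0) = 6*(49/6) = 49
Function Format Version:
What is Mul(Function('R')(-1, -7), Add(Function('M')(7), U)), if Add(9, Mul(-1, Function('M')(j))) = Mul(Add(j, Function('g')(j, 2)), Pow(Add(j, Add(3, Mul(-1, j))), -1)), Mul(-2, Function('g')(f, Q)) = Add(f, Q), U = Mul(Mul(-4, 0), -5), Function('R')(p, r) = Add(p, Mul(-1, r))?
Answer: 49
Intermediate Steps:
U = 0 (U = Mul(0, -5) = 0)
Function('g')(f, Q) = Add(Mul(Rational(-1, 2), Q), Mul(Rational(-1, 2), f)) (Function('g')(f, Q) = Mul(Rational(-1, 2), Add(f, Q)) = Mul(Rational(-1, 2), Add(Q, f)) = Add(Mul(Rational(-1, 2), Q), Mul(Rational(-1, 2), f)))
Function('M')(j) = Add(Rational(28, 3), Mul(Rational(-1, 6), j)) (Function('M')(j) = Add(9, Mul(-1, Mul(Add(j, Add(Mul(Rational(-1, 2), 2), Mul(Rational(-1, 2), j))), Pow(Add(j, Add(3, Mul(-1, j))), -1)))) = Add(9, Mul(-1, Mul(Add(j, Add(-1, Mul(Rational(-1, 2), j))), Pow(3, -1)))) = Add(9, Mul(-1, Mul(Add(-1, Mul(Rational(1, 2), j)), Rational(1, 3)))) = Add(9, Mul(-1, Add(Rational(-1, 3), Mul(Rational(1, 6), j)))) = Add(9, Add(Rational(1, 3), Mul(Rational(-1, 6), j))) = Add(Rational(28, 3), Mul(Rational(-1, 6), j)))
Mul(Function('R')(-1, -7), Add(Function('M')(7), U)) = Mul(Add(-1, Mul(-1, -7)), Add(Add(Rational(28, 3), Mul(Rational(-1, 6), 7)), 0)) = Mul(Add(-1, 7), Add(Add(Rational(28, 3), Rational(-7, 6)), 0)) = Mul(6, Add(Rational(49, 6), 0)) = Mul(6, Rational(49, 6)) = 49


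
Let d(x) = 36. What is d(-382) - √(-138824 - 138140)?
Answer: 36 - 2*I*√69241 ≈ 36.0 - 526.27*I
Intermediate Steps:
d(-382) - √(-138824 - 138140) = 36 - √(-138824 - 138140) = 36 - √(-276964) = 36 - 2*I*√69241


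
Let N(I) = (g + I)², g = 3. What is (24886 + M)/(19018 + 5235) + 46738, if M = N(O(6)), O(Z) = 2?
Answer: 1133561625/24253 ≈ 46739.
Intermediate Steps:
N(I) = (3 + I)²
M = 25 (M = (3 + 2)² = 5² = 25)
(24886 + M)/(19018 + 5235) + 46738 = (24886 + 25)/(19018 + 5235) + 46738 = 24911/24253 + 46738 = 1133561625/24253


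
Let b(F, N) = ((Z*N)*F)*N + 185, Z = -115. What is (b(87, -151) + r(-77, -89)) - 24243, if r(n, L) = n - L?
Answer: -228148051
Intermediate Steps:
b(F, N) = 185 - 115*F*N**2 (b(F, N) = ((-115*N)*F)*N + 185 = (-115*F*N)*N + 185 = -115*F*N**2 + 185 = 185 - 115*F*N**2)
(b(87, -151) + r(-77, -89)) - 24243 = ((185 - 115*87*(-151)**2) + (-77 - 1*(-89))) - 24243 = ((185 - 115*87*22801) + (-77 + 89)) - 24243 = ((185 - 228124005) + 12) - 24243 = (-228123820 + 12) - 24243 = -228123808 - 24243 = -228148051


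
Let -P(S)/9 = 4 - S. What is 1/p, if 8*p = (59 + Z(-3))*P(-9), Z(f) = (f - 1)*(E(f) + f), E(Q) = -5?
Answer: -8/10647 ≈ -0.00075139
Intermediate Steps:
Z(f) = (-1 + f)*(-5 + f) (Z(f) = (f - 1)*(-5 + f) = (-1 + f)*(-5 + f))
P(S) = -36 + 9*S (P(S) = -9*(4 - S) = -36 + 9*S)
p = -10647/8 (p = ((59 + (5 + (-3)² - 6*(-3)))*(-36 + 9*(-9)))/8 = ((59 + (5 + 9 + 18))*(-36 - 81))/8 = ((59 + 32)*(-117))/8 = (91*(-117))/8 = (⅛)*(-10647) = -10647/8 ≈ -1330.9)
1/p = 1/(-10647/8) = -8/10647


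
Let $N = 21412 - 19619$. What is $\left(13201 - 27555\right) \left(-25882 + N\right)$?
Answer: $345773506$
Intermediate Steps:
$N = 1793$
$\left(13201 - 27555\right) \left(-25882 + N\right) = \left(13201 - 27555\right) \left(-25882 + 1793\right) = \left(-14354\right) \left(-24089\right) = 345773506$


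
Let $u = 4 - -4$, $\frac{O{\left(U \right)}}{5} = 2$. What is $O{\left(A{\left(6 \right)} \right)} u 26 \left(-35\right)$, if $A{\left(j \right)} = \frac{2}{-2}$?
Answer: $-72800$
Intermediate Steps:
$A{\left(j \right)} = -1$ ($A{\left(j \right)} = 2 \left(- \frac{1}{2}\right) = -1$)
$O{\left(U \right)} = 10$ ($O{\left(U \right)} = 5 \cdot 2 = 10$)
$u = 8$ ($u = 4 + 4 = 8$)
$O{\left(A{\left(6 \right)} \right)} u 26 \left(-35\right) = 10 \cdot 8 \cdot 26 \left(-35\right) = 80 \cdot 26 \left(-35\right) = 2080 \left(-35\right) = -72800$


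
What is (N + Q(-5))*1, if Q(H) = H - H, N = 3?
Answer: 3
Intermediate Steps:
Q(H) = 0
(N + Q(-5))*1 = (3 + 0)*1 = 3*1 = 3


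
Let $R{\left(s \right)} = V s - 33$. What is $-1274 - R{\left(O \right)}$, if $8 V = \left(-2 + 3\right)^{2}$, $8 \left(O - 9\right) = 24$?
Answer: $- \frac{2485}{2} \approx -1242.5$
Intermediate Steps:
$O = 12$ ($O = 9 + \frac{1}{8} \cdot 24 = 9 + 3 = 12$)
$V = \frac{1}{8}$ ($V = \frac{\left(-2 + 3\right)^{2}}{8} = \frac{1^{2}}{8} = \frac{1}{8} \cdot 1 = \frac{1}{8} \approx 0.125$)
$R{\left(s \right)} = -33 + \frac{s}{8}$ ($R{\left(s \right)} = \frac{s}{8} - 33 = -33 + \frac{s}{8}$)
$-1274 - R{\left(O \right)} = -1274 - \left(-33 + \frac{1}{8} \cdot 12\right) = -1274 - \left(-33 + \frac{3}{2}\right) = -1274 - - \frac{63}{2} = -1274 + \frac{63}{2} = - \frac{2485}{2}$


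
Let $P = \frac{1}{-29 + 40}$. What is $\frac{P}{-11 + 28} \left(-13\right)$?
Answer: $- \frac{13}{187} \approx -0.069519$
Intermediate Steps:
$P = \frac{1}{11} \approx 0.090909$
$\frac{P}{-11 + 28} \left(-13\right) = \frac{1}{-11 + 28} \cdot \frac{1}{11} \left(-13\right) = \frac{1}{17} \cdot \frac{1}{11} \left(-13\right) = \frac{1}{187} \left(-13\right) = - \frac{13}{187}$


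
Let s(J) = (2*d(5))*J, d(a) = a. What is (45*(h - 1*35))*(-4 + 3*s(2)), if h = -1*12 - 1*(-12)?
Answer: -88200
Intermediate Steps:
s(J) = 10*J (s(J) = (2*5)*J = 10*J)
h = 0 (h = -12 + 12 = 0)
(45*(h - 1*35))*(-4 + 3*s(2)) = (45*(0 - 1*35))*(-4 + 3*(10*2)) = (45*(0 - 35))*(-4 + 3*20) = (45*(-35))*(-4 + 60) = -1575*56 = -88200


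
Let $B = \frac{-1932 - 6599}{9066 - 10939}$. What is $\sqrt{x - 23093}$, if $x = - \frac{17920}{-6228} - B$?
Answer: $\frac{10 i \sqrt{218233878211030}}{972087} \approx 151.97 i$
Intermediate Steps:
$B = \frac{8531}{1873}$ ($B = - \frac{8531}{-1873} = \left(-8531\right) \left(- \frac{1}{1873}\right) = \frac{8531}{1873} \approx 4.5547$)
$x = - \frac{4891727}{2916261}$ ($x = - \frac{17920}{-6228} - \frac{8531}{1873} = \left(-17920\right) \left(- \frac{1}{6228}\right) - \frac{8531}{1873} = \frac{4480}{1557} - \frac{8531}{1873} = - \frac{4891727}{2916261} \approx -1.6774$)
$\sqrt{x - 23093} = \sqrt{- \frac{4891727}{2916261} - 23093} = \sqrt{- \frac{67350107000}{2916261}} = \frac{10 i \sqrt{218233878211030}}{972087}$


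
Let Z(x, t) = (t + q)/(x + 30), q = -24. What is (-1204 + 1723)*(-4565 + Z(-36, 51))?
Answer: -4743141/2 ≈ -2.3716e+6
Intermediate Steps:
Z(x, t) = (-24 + t)/(30 + x) (Z(x, t) = (t - 24)/(x + 30) = (-24 + t)/(30 + x))
(-1204 + 1723)*(-4565 + Z(-36, 51)) = (-1204 + 1723)*(-4565 + (-24 + 51)/(30 - 36)) = 519*(-4565 + 27/(-6)) = 519*(-4565 - 1/6*27) = 519*(-4565 - 9/2) = 519*(-9139/2) = -4743141/2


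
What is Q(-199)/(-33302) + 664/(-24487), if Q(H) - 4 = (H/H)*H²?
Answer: -991920163/815466074 ≈ -1.2164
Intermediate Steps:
Q(H) = 4 + H² (Q(H) = 4 + (H/H)*H² = 4 + 1*H² = 4 + H²)
Q(-199)/(-33302) + 664/(-24487) = (4 + (-199)²)/(-33302) + 664/(-24487) = (4 + 39601)*(-1/33302) + 664*(-1/24487) = 39605*(-1/33302) - 664/24487 = -39605/33302 - 664/24487 = -991920163/815466074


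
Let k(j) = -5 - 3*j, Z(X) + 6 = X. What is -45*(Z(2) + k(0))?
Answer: 405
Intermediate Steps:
Z(X) = -6 + X
-45*(Z(2) + k(0)) = -45*((-6 + 2) + (-5 - 3*0)) = -45*(-4 + (-5 + 0)) = -45*(-4 - 5) = -45*(-9) = 405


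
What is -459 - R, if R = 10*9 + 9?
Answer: -558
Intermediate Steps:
R = 99 (R = 90 + 9 = 99)
-459 - R = -459 - 1*99 = -459 - 99 = -558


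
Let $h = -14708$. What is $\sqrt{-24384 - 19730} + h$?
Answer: $-14708 + i \sqrt{44114} \approx -14708.0 + 210.03 i$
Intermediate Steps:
$\sqrt{-24384 - 19730} + h = \sqrt{-24384 - 19730} - 14708 = \sqrt{-44114} - 14708 = i \sqrt{44114} - 14708 = -14708 + i \sqrt{44114}$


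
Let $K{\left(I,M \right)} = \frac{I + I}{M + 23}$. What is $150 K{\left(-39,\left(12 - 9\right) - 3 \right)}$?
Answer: $- \frac{11700}{23} \approx -508.7$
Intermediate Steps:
$K{\left(I,M \right)} = \frac{2 I}{23 + M}$
$150 K{\left(-39,\left(12 - 9\right) - 3 \right)} = 150 \cdot 2 \left(-39\right) \frac{1}{23 + \left(\left(12 - 9\right) - 3\right)} = 150 \cdot 2 \left(-39\right) \frac{1}{23 + \left(3 - 3\right)} = 150 \cdot 2 \left(-39\right) \frac{1}{23 + 0} = 150 \cdot 2 \left(-39\right) \frac{1}{23} = 150 \left(- \frac{78}{23}\right) = - \frac{11700}{23}$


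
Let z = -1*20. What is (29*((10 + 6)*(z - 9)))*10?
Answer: -134560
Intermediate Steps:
z = -20
(29*((10 + 6)*(z - 9)))*10 = (29*((10 + 6)*(-20 - 9)))*10 = (29*(16*(-29)))*10 = (29*(-464))*10 = -13456*10 = -134560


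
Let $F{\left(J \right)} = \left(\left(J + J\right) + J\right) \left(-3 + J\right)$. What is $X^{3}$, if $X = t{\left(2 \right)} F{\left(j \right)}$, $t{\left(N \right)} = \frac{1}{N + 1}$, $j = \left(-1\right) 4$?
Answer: $21952$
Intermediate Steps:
$j = -4$
$F{\left(J \right)} = 3 J \left(-3 + J\right)$ ($F{\left(J \right)} = \left(2 J + J\right) \left(-3 + J\right) = 3 J \left(-3 + J\right)$)
$t{\left(N \right)} = \frac{1}{1 + N}$
$X = 28$ ($X = \frac{3 \left(-4\right) \left(-3 - 4\right)}{1 + 2} = \frac{3 \left(-4\right) \left(-7\right)}{3} = \frac{1}{3} \cdot 84 = 28$)
$X^{3} = 28^{3} = 21952$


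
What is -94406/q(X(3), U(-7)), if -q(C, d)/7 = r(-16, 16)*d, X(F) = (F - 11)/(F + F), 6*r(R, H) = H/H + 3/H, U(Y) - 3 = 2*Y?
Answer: -9062976/1463 ≈ -6194.8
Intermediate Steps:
U(Y) = 3 + 2*Y
r(R, H) = 1/6 + 1/(2*H) (r(R, H) = (H/H + 3/H)/6 = (1 + 3/H)/6 = 1/6 + 1/(2*H))
X(F) = (-11 + F)/(2*F) (X(F) = (-11 + F)/((2*F)) = (-11 + F)*(1/(2*F)) = (-11 + F)/(2*F))
q(C, d) = -133*d/96 (q(C, d) = -7*(1/6)*(3 + 16)/16*d = -7*(1/6)*(1/16)*19*d = -133*d/96)
-94406/q(X(3), U(-7)) = -94406*(-96/(133*(3 + 2*(-7)))) = -94406*(-96/(133*(3 - 14))) = -94406/((-133/96*(-11))) = -94406/1463/96 = -94406*96/1463 = -9062976/1463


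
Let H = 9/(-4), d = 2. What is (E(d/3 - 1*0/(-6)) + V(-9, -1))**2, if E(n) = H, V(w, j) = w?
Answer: 2025/16 ≈ 126.56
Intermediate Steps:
H = -9/4 (H = 9*(-1/4) = -9/4 ≈ -2.2500)
E(n) = -9/4
(E(d/3 - 1*0/(-6)) + V(-9, -1))**2 = (-9/4 - 9)**2 = (-45/4)**2 = 2025/16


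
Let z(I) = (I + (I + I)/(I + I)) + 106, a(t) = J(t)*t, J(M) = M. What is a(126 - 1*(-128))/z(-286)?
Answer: -64516/179 ≈ -360.42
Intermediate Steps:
a(t) = t**2 (a(t) = t*t = t**2)
z(I) = 107 + I (z(I) = (I + (2*I)/((2*I))) + 106 = (I + (2*I)*(1/(2*I))) + 106 = (I + 1) + 106 = (1 + I) + 106 = 107 + I)
a(126 - 1*(-128))/z(-286) = (126 - 1*(-128))**2/(107 - 286) = (126 + 128)**2/(-179) = 254**2*(-1/179) = 64516*(-1/179) = -64516/179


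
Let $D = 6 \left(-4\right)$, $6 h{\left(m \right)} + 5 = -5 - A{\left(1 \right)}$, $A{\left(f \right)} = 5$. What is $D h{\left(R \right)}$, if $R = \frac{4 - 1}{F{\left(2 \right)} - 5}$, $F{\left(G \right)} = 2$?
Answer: $60$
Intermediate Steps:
$R = -1$ ($R = \frac{4 - 1}{2 - 5} = \frac{3}{-3} = 3 \left(- \frac{1}{3}\right) = -1$)
$h{\left(m \right)} = - \frac{5}{2}$ ($h{\left(m \right)} = - \frac{5}{6} + \frac{-5 - 5}{6} = - \frac{5}{6} + \frac{1}{6} \left(-10\right) = - \frac{5}{6} - \frac{5}{3} = - \frac{5}{2}$)
$D = -24$
$D h{\left(R \right)} = \left(-24\right) \left(- \frac{5}{2}\right) = 60$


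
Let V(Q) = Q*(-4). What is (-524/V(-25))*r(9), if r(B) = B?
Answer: -1179/25 ≈ -47.160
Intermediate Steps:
V(Q) = -4*Q
(-524/V(-25))*r(9) = -524/((-4*(-25)))*9 = -524/100*9 = -524*1/100*9 = -131/25*9 = -1179/25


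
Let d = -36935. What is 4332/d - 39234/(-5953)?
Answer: 1423319394/219874055 ≈ 6.4733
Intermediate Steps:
4332/d - 39234/(-5953) = 4332/(-36935) - 39234/(-5953) = 4332*(-1/36935) - 39234*(-1/5953) = -4332/36935 + 39234/5953 = 1423319394/219874055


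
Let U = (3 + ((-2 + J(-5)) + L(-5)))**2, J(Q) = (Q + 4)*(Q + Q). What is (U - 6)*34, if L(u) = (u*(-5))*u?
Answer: 441660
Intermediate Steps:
J(Q) = 2*Q*(4 + Q) (J(Q) = (4 + Q)*(2*Q) = 2*Q*(4 + Q))
L(u) = -5*u**2 (L(u) = (-5*u)*u = -5*u**2)
U = 12996 (U = (3 + ((-2 + 2*(-5)*(4 - 5)) - 5*(-5)**2))**2 = (3 + ((-2 + 2*(-5)*(-1)) - 5*25))**2 = (3 + ((-2 + 10) - 125))**2 = (3 + (8 - 125))**2 = (3 - 117)**2 = (-114)**2 = 12996)
(U - 6)*34 = (12996 - 6)*34 = 12990*34 = 441660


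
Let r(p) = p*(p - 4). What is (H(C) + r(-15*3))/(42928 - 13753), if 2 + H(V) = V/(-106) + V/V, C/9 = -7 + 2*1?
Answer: 233669/3092550 ≈ 0.075559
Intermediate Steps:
C = -45 (C = 9*(-7 + 2*1) = 9*(-7 + 2) = 9*(-5) = -45)
H(V) = -1 - V/106 (H(V) = -2 + (V/(-106) + V/V) = -2 + (V*(-1/106) + 1) = -2 + (-V/106 + 1) = -2 + (1 - V/106) = -1 - V/106)
r(p) = p*(-4 + p)
(H(C) + r(-15*3))/(42928 - 13753) = ((-1 - 1/106*(-45)) + (-15*3)*(-4 - 15*3))/(42928 - 13753) = ((-1 + 45/106) - 45*(-4 - 45))/29175 = (-61/106 - 45*(-49))*(1/29175) = (-61/106 + 2205)*(1/29175) = (233669/106)*(1/29175) = 233669/3092550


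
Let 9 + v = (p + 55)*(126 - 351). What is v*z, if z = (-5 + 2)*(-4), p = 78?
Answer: -359208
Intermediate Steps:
z = 12 (z = -3*(-4) = 12)
v = -29934 (v = -9 + (78 + 55)*(126 - 351) = -9 + 133*(-225) = -9 - 29925 = -29934)
v*z = -29934*12 = -359208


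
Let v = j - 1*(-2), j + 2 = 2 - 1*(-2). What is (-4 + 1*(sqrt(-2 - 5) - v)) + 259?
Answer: 251 + I*sqrt(7) ≈ 251.0 + 2.6458*I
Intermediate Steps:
j = 2 (j = -2 + (2 - 1*(-2)) = -2 + (2 + 2) = -2 + 4 = 2)
v = 4 (v = 2 - 1*(-2) = 2 + 2 = 4)
(-4 + 1*(sqrt(-2 - 5) - v)) + 259 = (-4 + 1*(sqrt(-2 - 5) - 1*4)) + 259 = (-4 + 1*(sqrt(-7) - 4)) + 259 = (-4 + 1*(I*sqrt(7) - 4)) + 259 = (-4 + 1*(-4 + I*sqrt(7))) + 259 = (-4 + (-4 + I*sqrt(7))) + 259 = (-8 + I*sqrt(7)) + 259 = 251 + I*sqrt(7)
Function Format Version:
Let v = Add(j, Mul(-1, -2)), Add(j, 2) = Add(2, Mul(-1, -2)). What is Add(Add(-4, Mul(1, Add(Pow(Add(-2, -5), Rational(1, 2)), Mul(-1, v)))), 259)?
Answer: Add(251, Mul(I, Pow(7, Rational(1, 2)))) ≈ Add(251.00, Mul(2.6458, I))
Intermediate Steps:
j = 2 (j = Add(-2, Add(2, Mul(-1, -2))) = Add(-2, Add(2, 2)) = Add(-2, 4) = 2)
v = 4 (v = Add(2, Mul(-1, -2)) = Add(2, 2) = 4)
Add(Add(-4, Mul(1, Add(Pow(Add(-2, -5), Rational(1, 2)), Mul(-1, v)))), 259) = Add(Add(-4, Mul(1, Add(Pow(Add(-2, -5), Rational(1, 2)), Mul(-1, 4)))), 259) = Add(Add(-4, Mul(1, Add(Pow(-7, Rational(1, 2)), -4))), 259) = Add(Add(-4, Mul(1, Add(Mul(I, Pow(7, Rational(1, 2))), -4))), 259) = Add(Add(-4, Mul(1, Add(-4, Mul(I, Pow(7, Rational(1, 2)))))), 259) = Add(Add(-4, Add(-4, Mul(I, Pow(7, Rational(1, 2))))), 259) = Add(Add(-8, Mul(I, Pow(7, Rational(1, 2)))), 259) = Add(251, Mul(I, Pow(7, Rational(1, 2))))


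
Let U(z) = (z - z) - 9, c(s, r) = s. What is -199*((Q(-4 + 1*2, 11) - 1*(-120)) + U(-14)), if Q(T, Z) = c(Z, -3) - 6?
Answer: -23084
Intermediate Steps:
Q(T, Z) = -6 + Z (Q(T, Z) = Z - 6 = -6 + Z)
U(z) = -9 (U(z) = 0 - 9 = -9)
-199*((Q(-4 + 1*2, 11) - 1*(-120)) + U(-14)) = -199*(((-6 + 11) - 1*(-120)) - 9) = -199*((5 + 120) - 9) = -199*(125 - 9) = -199*116 = -23084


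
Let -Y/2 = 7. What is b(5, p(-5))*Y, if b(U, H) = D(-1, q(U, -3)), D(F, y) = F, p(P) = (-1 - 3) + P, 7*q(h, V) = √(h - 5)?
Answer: 14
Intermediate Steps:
q(h, V) = √(-5 + h)/7 (q(h, V) = √(h - 5)/7 = √(-5 + h)/7)
Y = -14 (Y = -2*7 = -14)
p(P) = -4 + P
b(U, H) = -1
b(5, p(-5))*Y = -1*(-14) = 14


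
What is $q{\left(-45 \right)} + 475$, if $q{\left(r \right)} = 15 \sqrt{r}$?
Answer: $475 + 45 i \sqrt{5} \approx 475.0 + 100.62 i$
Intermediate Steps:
$q{\left(-45 \right)} + 475 = 15 \sqrt{-45} + 475 = 15 \cdot 3 i \sqrt{5} + 475 = 45 i \sqrt{5} + 475 = 475 + 45 i \sqrt{5}$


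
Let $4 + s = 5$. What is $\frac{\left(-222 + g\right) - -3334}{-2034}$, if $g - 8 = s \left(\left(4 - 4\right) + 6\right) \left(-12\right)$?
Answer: $- \frac{508}{339} \approx -1.4985$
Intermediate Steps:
$s = 1$ ($s = -4 + 5 = 1$)
$g = -64$ ($g = 8 + 1 \left(\left(4 - 4\right) + 6\right) \left(-12\right) = 8 + 1 \left(0 + 6\right) \left(-12\right) = 8 + 1 \cdot 6 \left(-12\right) = 8 + 6 \left(-12\right) = 8 - 72 = -64$)
$\frac{\left(-222 + g\right) - -3334}{-2034} = \frac{\left(-222 - 64\right) - -3334}{-2034} = \left(-286 + 3334\right) \left(- \frac{1}{2034}\right) = 3048 \left(- \frac{1}{2034}\right) = - \frac{508}{339}$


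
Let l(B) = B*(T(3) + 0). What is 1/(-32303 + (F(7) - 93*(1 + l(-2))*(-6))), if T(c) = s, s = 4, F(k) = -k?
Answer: -1/36216 ≈ -2.7612e-5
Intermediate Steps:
T(c) = 4
l(B) = 4*B (l(B) = B*(4 + 0) = B*4 = 4*B)
1/(-32303 + (F(7) - 93*(1 + l(-2))*(-6))) = 1/(-32303 + (-1*7 - 93*(1 + 4*(-2))*(-6))) = 1/(-32303 + (-7 - 93*(1 - 8)*(-6))) = 1/(-32303 + (-7 - (-651)*(-6))) = 1/(-32303 + (-7 - 93*42)) = 1/(-32303 + (-7 - 3906)) = 1/(-32303 - 3913) = 1/(-36216) = -1/36216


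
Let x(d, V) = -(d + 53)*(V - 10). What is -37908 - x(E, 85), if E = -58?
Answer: -38283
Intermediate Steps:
x(d, V) = -(-10 + V)*(53 + d) (x(d, V) = -(53 + d)*(-10 + V) = -(-10 + V)*(53 + d))
-37908 - x(E, 85) = -37908 - (530 - 53*85 + 10*(-58) - 1*85*(-58)) = -37908 - (530 - 4505 - 580 + 4930) = -37908 - 1*375 = -37908 - 375 = -38283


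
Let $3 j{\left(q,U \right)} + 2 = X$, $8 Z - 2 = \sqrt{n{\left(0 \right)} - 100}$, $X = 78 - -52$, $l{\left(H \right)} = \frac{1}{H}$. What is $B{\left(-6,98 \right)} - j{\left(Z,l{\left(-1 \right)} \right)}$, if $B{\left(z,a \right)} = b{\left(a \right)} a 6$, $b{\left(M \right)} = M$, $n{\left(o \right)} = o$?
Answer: $\frac{172744}{3} \approx 57581.0$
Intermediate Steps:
$B{\left(z,a \right)} = 6 a^{2}$ ($B{\left(z,a \right)} = a a 6 = a^{2} \cdot 6 = 6 a^{2}$)
$X = 130$ ($X = 78 + 52 = 130$)
$Z = \frac{1}{4} + \frac{5 i}{4}$ ($Z = \frac{1}{4} + \frac{\sqrt{0 - 100}}{8} = \frac{1}{4} + \frac{\sqrt{-100}}{8} = \frac{1}{4} + \frac{10 i}{8} = \frac{1}{4} + \frac{5 i}{4} \approx 0.25 + 1.25 i$)
$j{\left(q,U \right)} = \frac{128}{3}$ ($j{\left(q,U \right)} = - \frac{2}{3} + \frac{1}{3} \cdot 130 = - \frac{2}{3} + \frac{130}{3} = \frac{128}{3}$)
$B{\left(-6,98 \right)} - j{\left(Z,l{\left(-1 \right)} \right)} = 6 \cdot 98^{2} - \frac{128}{3} = 6 \cdot 9604 - \frac{128}{3} = 57624 - \frac{128}{3} = \frac{172744}{3}$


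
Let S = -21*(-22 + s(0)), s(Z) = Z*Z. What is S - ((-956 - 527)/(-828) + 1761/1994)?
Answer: 379180787/825516 ≈ 459.33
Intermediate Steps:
s(Z) = Z²
S = 462 (S = -21*(-22 + 0²) = -21*(-22 + 0) = -21*(-22) = 462)
S - ((-956 - 527)/(-828) + 1761/1994) = 462 - ((-956 - 527)/(-828) + 1761/1994) = 462 - (-1483*(-1/828) + 1761*(1/1994)) = 462 - (1483/828 + 1761/1994) = 462 - 1*2207605/825516 = 462 - 2207605/825516 = 379180787/825516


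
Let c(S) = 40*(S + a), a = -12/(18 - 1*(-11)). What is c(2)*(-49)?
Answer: -90160/29 ≈ -3109.0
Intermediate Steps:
a = -12/29 (a = -12/(18 + 11) = -12/29 ≈ -0.41379)
c(S) = -480/29 + 40*S (c(S) = 40*(S - 12/29) = 40*(-12/29 + S) = -480/29 + 40*S)
c(2)*(-49) = (-480/29 + 40*2)*(-49) = (-480/29 + 80)*(-49) = (1840/29)*(-49) = -90160/29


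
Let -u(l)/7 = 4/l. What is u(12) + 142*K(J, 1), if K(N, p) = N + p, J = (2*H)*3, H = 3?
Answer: 8087/3 ≈ 2695.7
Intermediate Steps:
J = 18 (J = (2*3)*3 = 6*3 = 18)
u(l) = -28/l
u(12) + 142*K(J, 1) = -28/12 + 142*(18 + 1) = -28*1/12 + 142*19 = -7/3 + 2698 = 8087/3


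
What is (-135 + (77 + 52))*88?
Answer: -528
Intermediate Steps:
(-135 + (77 + 52))*88 = (-135 + 129)*88 = -6*88 = -528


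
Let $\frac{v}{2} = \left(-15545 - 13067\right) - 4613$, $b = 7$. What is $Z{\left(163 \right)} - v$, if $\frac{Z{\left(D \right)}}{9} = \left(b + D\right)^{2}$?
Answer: $326550$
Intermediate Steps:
$v = -66450$ ($v = 2 \left(\left(-15545 - 13067\right) - 4613\right) = 2 \left(-28612 - 4613\right) = 2 \left(-33225\right) = -66450$)
$Z{\left(D \right)} = 9 \left(7 + D\right)^{2}$
$Z{\left(163 \right)} - v = 9 \left(7 + 163\right)^{2} - -66450 = 9 \cdot 170^{2} + 66450 = 9 \cdot 28900 + 66450 = 260100 + 66450 = 326550$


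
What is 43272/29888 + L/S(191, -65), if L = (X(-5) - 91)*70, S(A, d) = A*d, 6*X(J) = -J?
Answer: 54439873/27829464 ≈ 1.9562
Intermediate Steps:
X(J) = -J/6 (X(J) = (-J)/6 = -J/6)
L = -18935/3 (L = (-⅙*(-5) - 91)*70 = (⅚ - 91)*70 = -541/6*70 = -18935/3 ≈ -6311.7)
43272/29888 + L/S(191, -65) = 43272/29888 - 18935/(3*(191*(-65))) = 43272*(1/29888) - 18935/3/(-12415) = 5409/3736 - 18935/3*(-1/12415) = 5409/3736 + 3787/7449 = 54439873/27829464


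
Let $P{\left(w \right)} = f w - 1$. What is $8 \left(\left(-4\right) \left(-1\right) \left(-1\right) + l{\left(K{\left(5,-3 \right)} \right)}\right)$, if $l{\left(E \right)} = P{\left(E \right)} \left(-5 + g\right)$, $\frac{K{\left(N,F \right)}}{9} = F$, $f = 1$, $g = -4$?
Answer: $1984$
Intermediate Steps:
$K{\left(N,F \right)} = 9 F$
$P{\left(w \right)} = -1 + w$ ($P{\left(w \right)} = 1 w - 1 = w - 1 = -1 + w$)
$l{\left(E \right)} = 9 - 9 E$ ($l{\left(E \right)} = \left(-1 + E\right) \left(-5 - 4\right) = \left(-1 + E\right) \left(-9\right) = 9 - 9 E$)
$8 \left(\left(-4\right) \left(-1\right) \left(-1\right) + l{\left(K{\left(5,-3 \right)} \right)}\right) = 8 \left(\left(-4\right) \left(-1\right) \left(-1\right) - \left(-9 + 9 \cdot 9 \left(-3\right)\right)\right) = 8 \left(4 \left(-1\right) + \left(9 - -243\right)\right) = 8 \left(-4 + \left(9 + 243\right)\right) = 8 \left(-4 + 252\right) = 8 \cdot 248 = 1984$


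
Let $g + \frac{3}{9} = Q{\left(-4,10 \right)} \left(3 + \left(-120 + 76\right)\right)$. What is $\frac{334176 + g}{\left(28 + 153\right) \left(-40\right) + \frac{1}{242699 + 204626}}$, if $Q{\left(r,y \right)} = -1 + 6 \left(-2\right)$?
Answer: $- \frac{449170662950}{9715898997} \approx -46.23$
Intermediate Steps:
$Q{\left(r,y \right)} = -13$ ($Q{\left(r,y \right)} = -1 - 12 = -13$)
$g = \frac{1598}{3}$ ($g = - \frac{1}{3} - 13 \left(3 + \left(-120 + 76\right)\right) = - \frac{1}{3} - 13 \left(3 - 44\right) = - \frac{1}{3} - -533 = - \frac{1}{3} + 533 = \frac{1598}{3} \approx 532.67$)
$\frac{334176 + g}{\left(28 + 153\right) \left(-40\right) + \frac{1}{242699 + 204626}} = \frac{334176 + \frac{1598}{3}}{\left(28 + 153\right) \left(-40\right) + \frac{1}{242699 + 204626}} = \frac{1004126}{3 \left(181 \left(-40\right) + \frac{1}{447325}\right)} = \frac{1004126}{3 \left(-7240 + \frac{1}{447325}\right)} = \frac{1004126}{3 \left(- \frac{3238632999}{447325}\right)} = \frac{1004126}{3} \left(- \frac{447325}{3238632999}\right) = - \frac{449170662950}{9715898997}$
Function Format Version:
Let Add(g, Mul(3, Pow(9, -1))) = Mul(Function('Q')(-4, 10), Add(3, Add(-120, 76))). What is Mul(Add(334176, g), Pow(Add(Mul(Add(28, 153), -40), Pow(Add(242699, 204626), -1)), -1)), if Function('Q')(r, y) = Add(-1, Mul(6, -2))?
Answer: Rational(-449170662950, 9715898997) ≈ -46.230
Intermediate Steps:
Function('Q')(r, y) = -13 (Function('Q')(r, y) = Add(-1, -12) = -13)
g = Rational(1598, 3) (g = Add(Rational(-1, 3), Mul(-13, Add(3, Add(-120, 76)))) = Add(Rational(-1, 3), Mul(-13, Add(3, -44))) = Add(Rational(-1, 3), Mul(-13, -41)) = Add(Rational(-1, 3), 533) = Rational(1598, 3) ≈ 532.67)
Mul(Add(334176, g), Pow(Add(Mul(Add(28, 153), -40), Pow(Add(242699, 204626), -1)), -1)) = Mul(Add(334176, Rational(1598, 3)), Pow(Add(Mul(Add(28, 153), -40), Pow(Add(242699, 204626), -1)), -1)) = Mul(Rational(1004126, 3), Pow(Add(Mul(181, -40), Pow(447325, -1)), -1)) = Mul(Rational(1004126, 3), Pow(Add(-7240, Rational(1, 447325)), -1)) = Mul(Rational(1004126, 3), Pow(Rational(-3238632999, 447325), -1)) = Mul(Rational(1004126, 3), Rational(-447325, 3238632999)) = Rational(-449170662950, 9715898997)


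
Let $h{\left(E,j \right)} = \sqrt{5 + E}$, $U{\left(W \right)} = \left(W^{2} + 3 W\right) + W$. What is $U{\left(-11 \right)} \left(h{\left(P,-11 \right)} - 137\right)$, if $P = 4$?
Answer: $-10318$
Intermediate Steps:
$U{\left(W \right)} = W^{2} + 4 W$
$U{\left(-11 \right)} \left(h{\left(P,-11 \right)} - 137\right) = - 11 \left(4 - 11\right) \left(\sqrt{5 + 4} - 137\right) = \left(-11\right) \left(-7\right) \left(\sqrt{9} - 137\right) = 77 \left(3 - 137\right) = 77 \left(-134\right) = -10318$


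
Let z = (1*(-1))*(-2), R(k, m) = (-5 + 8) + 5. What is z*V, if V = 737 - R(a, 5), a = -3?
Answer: 1458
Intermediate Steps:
R(k, m) = 8 (R(k, m) = 3 + 5 = 8)
z = 2 (z = -1*(-2) = 2)
V = 729 (V = 737 - 1*8 = 737 - 8 = 729)
z*V = 2*729 = 1458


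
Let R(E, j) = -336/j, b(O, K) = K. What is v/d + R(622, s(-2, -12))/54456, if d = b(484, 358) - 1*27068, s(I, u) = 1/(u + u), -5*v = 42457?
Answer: 141207733/303024950 ≈ 0.46599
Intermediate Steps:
v = -42457/5 (v = -1/5*42457 = -42457/5 ≈ -8491.4)
s(I, u) = 1/(2*u)
d = -26710 (d = 358 - 1*27068 = 358 - 27068 = -26710)
v/d + R(622, s(-2, -12))/54456 = -42457/5/(-26710) - 336/((1/2)/(-12))/54456 = -42457/5*(-1/26710) - 336/((1/2)*(-1/12))*(1/54456) = 42457/133550 - 336/(-1/24)*(1/54456) = 42457/133550 - 336*(-24)*(1/54456) = 42457/133550 + 8064*(1/54456) = 42457/133550 + 336/2269 = 141207733/303024950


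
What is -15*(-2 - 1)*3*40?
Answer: 5400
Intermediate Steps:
-15*(-2 - 1)*3*40 = -(-45)*3*40 = -15*(-9)*40 = 135*40 = 5400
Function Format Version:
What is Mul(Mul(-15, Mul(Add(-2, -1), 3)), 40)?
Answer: 5400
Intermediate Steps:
Mul(Mul(-15, Mul(Add(-2, -1), 3)), 40) = Mul(Mul(-15, Mul(-3, 3)), 40) = Mul(Mul(-15, -9), 40) = Mul(135, 40) = 5400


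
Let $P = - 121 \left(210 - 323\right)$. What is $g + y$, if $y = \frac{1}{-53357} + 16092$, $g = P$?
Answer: $\frac{1588171104}{53357} \approx 29765.0$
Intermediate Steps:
$P = 13673$ ($P = \left(-121\right) \left(-113\right) = 13673$)
$g = 13673$
$y = \frac{858620843}{53357}$ ($y = - \frac{1}{53357} + 16092 = \frac{858620843}{53357} \approx 16092.0$)
$g + y = 13673 + \frac{858620843}{53357} = \frac{1588171104}{53357}$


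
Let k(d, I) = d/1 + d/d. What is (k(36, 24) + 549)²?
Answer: 343396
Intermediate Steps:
k(d, I) = 1 + d (k(d, I) = d*1 + 1 = d + 1 = 1 + d)
(k(36, 24) + 549)² = ((1 + 36) + 549)² = (37 + 549)² = 586² = 343396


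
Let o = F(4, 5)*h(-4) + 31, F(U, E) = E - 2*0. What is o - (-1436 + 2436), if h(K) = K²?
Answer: -889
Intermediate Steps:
F(U, E) = E (F(U, E) = E + 0 = E)
o = 111 (o = 5*(-4)² + 31 = 5*16 + 31 = 80 + 31 = 111)
o - (-1436 + 2436) = 111 - (-1436 + 2436) = 111 - 1*1000 = 111 - 1000 = -889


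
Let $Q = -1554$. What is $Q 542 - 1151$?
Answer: $-843419$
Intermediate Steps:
$Q 542 - 1151 = \left(-1554\right) 542 - 1151 = -842268 - 1151 = -843419$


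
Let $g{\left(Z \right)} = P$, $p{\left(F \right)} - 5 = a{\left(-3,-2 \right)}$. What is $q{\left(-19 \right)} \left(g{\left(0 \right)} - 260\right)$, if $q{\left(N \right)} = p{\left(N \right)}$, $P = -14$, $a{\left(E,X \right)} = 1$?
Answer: $-1644$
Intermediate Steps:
$p{\left(F \right)} = 6$ ($p{\left(F \right)} = 5 + 1 = 6$)
$q{\left(N \right)} = 6$
$g{\left(Z \right)} = -14$
$q{\left(-19 \right)} \left(g{\left(0 \right)} - 260\right) = 6 \left(-14 - 260\right) = 6 \left(-274\right) = -1644$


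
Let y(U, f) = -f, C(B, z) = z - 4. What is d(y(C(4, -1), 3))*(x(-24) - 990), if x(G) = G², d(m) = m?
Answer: 1242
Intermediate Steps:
C(B, z) = -4 + z
d(y(C(4, -1), 3))*(x(-24) - 990) = (-1*3)*((-24)² - 990) = -3*(576 - 990) = -3*(-414) = 1242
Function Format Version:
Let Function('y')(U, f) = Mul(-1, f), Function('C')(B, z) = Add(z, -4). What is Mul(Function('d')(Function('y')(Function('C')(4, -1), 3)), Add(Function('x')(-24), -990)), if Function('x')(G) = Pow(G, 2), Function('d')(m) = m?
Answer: 1242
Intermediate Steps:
Function('C')(B, z) = Add(-4, z)
Mul(Function('d')(Function('y')(Function('C')(4, -1), 3)), Add(Function('x')(-24), -990)) = Mul(Mul(-1, 3), Add(Pow(-24, 2), -990)) = Mul(-3, Add(576, -990)) = Mul(-3, -414) = 1242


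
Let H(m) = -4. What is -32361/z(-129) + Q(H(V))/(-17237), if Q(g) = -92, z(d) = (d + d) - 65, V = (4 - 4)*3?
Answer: 557836273/5567551 ≈ 100.19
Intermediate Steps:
V = 0 (V = 0*3 = 0)
z(d) = -65 + 2*d (z(d) = 2*d - 65 = -65 + 2*d)
-32361/z(-129) + Q(H(V))/(-17237) = -32361/(-65 + 2*(-129)) - 92/(-17237) = -32361/(-65 - 258) - 92*(-1/17237) = -32361/(-323) + 92/17237 = -32361*(-1/323) + 92/17237 = 32361/323 + 92/17237 = 557836273/5567551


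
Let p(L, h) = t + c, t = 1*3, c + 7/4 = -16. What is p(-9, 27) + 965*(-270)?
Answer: -1042259/4 ≈ -2.6056e+5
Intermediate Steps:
c = -71/4 (c = -7/4 - 16 = -71/4 ≈ -17.750)
t = 3
p(L, h) = -59/4 (p(L, h) = 3 - 71/4 = -59/4)
p(-9, 27) + 965*(-270) = -59/4 + 965*(-270) = -59/4 - 260550 = -1042259/4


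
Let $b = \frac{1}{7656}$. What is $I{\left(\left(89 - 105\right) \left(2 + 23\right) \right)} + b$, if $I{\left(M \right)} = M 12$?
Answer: $- \frac{36748799}{7656} \approx -4800.0$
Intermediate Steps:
$I{\left(M \right)} = 12 M$
$b = \frac{1}{7656} \approx 0.00013062$
$I{\left(\left(89 - 105\right) \left(2 + 23\right) \right)} + b = 12 \left(89 - 105\right) \left(2 + 23\right) + \frac{1}{7656} = 12 \left(\left(-16\right) 25\right) + \frac{1}{7656} = 12 \left(-400\right) + \frac{1}{7656} = -4800 + \frac{1}{7656} = - \frac{36748799}{7656}$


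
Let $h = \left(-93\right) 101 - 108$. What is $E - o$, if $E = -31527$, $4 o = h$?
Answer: $- \frac{116607}{4} \approx -29152.0$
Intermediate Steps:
$h = -9501$ ($h = -9393 - 108 = -9501$)
$o = - \frac{9501}{4}$ ($o = \frac{1}{4} \left(-9501\right) = - \frac{9501}{4} \approx -2375.3$)
$E - o = -31527 - - \frac{9501}{4} = -31527 + \frac{9501}{4} = - \frac{116607}{4}$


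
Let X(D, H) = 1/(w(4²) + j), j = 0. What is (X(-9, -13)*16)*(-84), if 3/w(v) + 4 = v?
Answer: -5376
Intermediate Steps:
w(v) = 3/(-4 + v)
X(D, H) = 4 (X(D, H) = 1/(3/(-4 + 4²) + 0) = 1/(3/(-4 + 16) + 0) = 1/(3/12 + 0) = 1/(3*(1/12) + 0) = 1/(¼ + 0) = 1/(¼) = 4)
(X(-9, -13)*16)*(-84) = (4*16)*(-84) = 64*(-84) = -5376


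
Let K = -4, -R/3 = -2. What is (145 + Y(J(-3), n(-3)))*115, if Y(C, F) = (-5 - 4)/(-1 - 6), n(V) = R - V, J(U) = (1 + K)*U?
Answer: 117760/7 ≈ 16823.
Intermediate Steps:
R = 6 (R = -3*(-2) = 6)
J(U) = -3*U (J(U) = (1 - 4)*U = -3*U)
n(V) = 6 - V
Y(C, F) = 9/7 (Y(C, F) = -9/(-7) = -9*(-⅐) = 9/7)
(145 + Y(J(-3), n(-3)))*115 = (145 + 9/7)*115 = (1024/7)*115 = 117760/7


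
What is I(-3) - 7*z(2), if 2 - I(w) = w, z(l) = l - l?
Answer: 5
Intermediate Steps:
z(l) = 0
I(w) = 2 - w
I(-3) - 7*z(2) = (2 - 1*(-3)) - 7*0 = (2 + 3) + 0 = 5 + 0 = 5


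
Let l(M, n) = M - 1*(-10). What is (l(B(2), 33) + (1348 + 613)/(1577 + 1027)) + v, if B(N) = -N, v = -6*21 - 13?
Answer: -339163/2604 ≈ -130.25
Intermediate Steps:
v = -139 (v = -126 - 13 = -139)
l(M, n) = 10 + M (l(M, n) = M + 10 = 10 + M)
(l(B(2), 33) + (1348 + 613)/(1577 + 1027)) + v = ((10 - 1*2) + (1348 + 613)/(1577 + 1027)) - 139 = ((10 - 2) + 1961/2604) - 139 = (8 + 1961*(1/2604)) - 139 = (8 + 1961/2604) - 139 = 22793/2604 - 139 = -339163/2604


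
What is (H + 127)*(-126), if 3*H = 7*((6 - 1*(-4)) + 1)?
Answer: -19236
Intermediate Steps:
H = 77/3 (H = (7*((6 - 1*(-4)) + 1))/3 = (7*((6 + 4) + 1))/3 = (7*(10 + 1))/3 = (7*11)/3 = (⅓)*77 = 77/3 ≈ 25.667)
(H + 127)*(-126) = (77/3 + 127)*(-126) = (458/3)*(-126) = -19236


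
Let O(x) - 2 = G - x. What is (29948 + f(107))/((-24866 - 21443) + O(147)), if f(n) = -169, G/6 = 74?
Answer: -29779/46010 ≈ -0.64723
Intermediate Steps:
G = 444 (G = 6*74 = 444)
O(x) = 446 - x (O(x) = 2 + (444 - x) = 446 - x)
(29948 + f(107))/((-24866 - 21443) + O(147)) = (29948 - 169)/((-24866 - 21443) + (446 - 1*147)) = 29779/(-46309 + (446 - 147)) = 29779/(-46309 + 299) = 29779/(-46010) = 29779*(-1/46010) = -29779/46010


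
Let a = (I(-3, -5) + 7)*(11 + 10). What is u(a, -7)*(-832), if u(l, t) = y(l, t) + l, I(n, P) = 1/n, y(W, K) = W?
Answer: -232960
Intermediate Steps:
a = 140 (a = (1/(-3) + 7)*(11 + 10) = (-⅓ + 7)*21 = (20/3)*21 = 140)
u(l, t) = 2*l (u(l, t) = l + l = 2*l)
u(a, -7)*(-832) = (2*140)*(-832) = 280*(-832) = -232960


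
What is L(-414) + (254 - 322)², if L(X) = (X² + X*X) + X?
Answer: 347002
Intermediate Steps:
L(X) = X + 2*X² (L(X) = (X² + X²) + X = 2*X² + X = X + 2*X²)
L(-414) + (254 - 322)² = -414*(1 + 2*(-414)) + (254 - 322)² = -414*(1 - 828) + (-68)² = -414*(-827) + 4624 = 342378 + 4624 = 347002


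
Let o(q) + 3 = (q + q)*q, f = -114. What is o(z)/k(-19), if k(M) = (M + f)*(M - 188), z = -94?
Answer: 17669/27531 ≈ 0.64179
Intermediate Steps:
o(q) = -3 + 2*q² (o(q) = -3 + (q + q)*q = -3 + (2*q)*q = -3 + 2*q²)
k(M) = (-188 + M)*(-114 + M) (k(M) = (M - 114)*(M - 188) = (-114 + M)*(-188 + M) = (-188 + M)*(-114 + M))
o(z)/k(-19) = (-3 + 2*(-94)²)/(21432 + (-19)² - 302*(-19)) = (-3 + 2*8836)/(21432 + 361 + 5738) = (-3 + 17672)/27531 = 17669*(1/27531) = 17669/27531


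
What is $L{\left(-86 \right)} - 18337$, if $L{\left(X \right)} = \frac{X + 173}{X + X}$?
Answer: $- \frac{3154051}{172} \approx -18338.0$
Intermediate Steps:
$L{\left(X \right)} = \frac{173 + X}{2 X}$
$L{\left(-86 \right)} - 18337 = \frac{173 - 86}{2 \left(-86\right)} - 18337 = \frac{1}{2} \left(- \frac{1}{86}\right) 87 - 18337 = - \frac{87}{172} - 18337 = - \frac{3154051}{172}$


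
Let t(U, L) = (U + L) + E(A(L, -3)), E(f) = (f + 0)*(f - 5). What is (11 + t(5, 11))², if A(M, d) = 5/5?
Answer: 529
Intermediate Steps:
A(M, d) = 1 (A(M, d) = 5*(⅕) = 1)
E(f) = f*(-5 + f)
t(U, L) = -4 + L + U (t(U, L) = (U + L) + 1*(-5 + 1) = (L + U) + 1*(-4) = (L + U) - 4 = -4 + L + U)
(11 + t(5, 11))² = (11 + (-4 + 11 + 5))² = (11 + 12)² = 23² = 529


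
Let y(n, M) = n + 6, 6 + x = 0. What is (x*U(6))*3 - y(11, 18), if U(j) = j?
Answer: -125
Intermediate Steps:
x = -6 (x = -6 + 0 = -6)
y(n, M) = 6 + n
(x*U(6))*3 - y(11, 18) = -6*6*3 - (6 + 11) = -36*3 - 1*17 = -108 - 17 = -125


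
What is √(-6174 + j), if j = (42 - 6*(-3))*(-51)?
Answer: 9*I*√114 ≈ 96.094*I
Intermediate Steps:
j = -3060 (j = (42 + 18)*(-51) = 60*(-51) = -3060)
√(-6174 + j) = √(-6174 - 3060) = √(-9234) = 9*I*√114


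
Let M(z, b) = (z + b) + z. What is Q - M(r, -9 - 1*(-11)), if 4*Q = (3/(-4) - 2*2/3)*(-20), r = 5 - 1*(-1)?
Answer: -43/12 ≈ -3.5833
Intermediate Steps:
r = 6 (r = 5 + 1 = 6)
M(z, b) = b + 2*z (M(z, b) = (b + z) + z = b + 2*z)
Q = 125/12 (Q = ((3/(-4) - 2*2/3)*(-20))/4 = ((3*(-¼) - 4*⅓)*(-20))/4 = ((-¾ - 4/3)*(-20))/4 = (-25/12*(-20))/4 = (¼)*(125/3) = 125/12 ≈ 10.417)
Q - M(r, -9 - 1*(-11)) = 125/12 - ((-9 - 1*(-11)) + 2*6) = 125/12 - ((-9 + 11) + 12) = 125/12 - (2 + 12) = 125/12 - 1*14 = 125/12 - 14 = -43/12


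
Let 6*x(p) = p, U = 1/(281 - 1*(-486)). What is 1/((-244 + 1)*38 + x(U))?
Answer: -4602/42494867 ≈ -0.00010830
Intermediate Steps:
U = 1/767 (U = 1/(281 + 486) = 1/767 ≈ 0.0013038)
x(p) = p/6
1/((-244 + 1)*38 + x(U)) = 1/((-244 + 1)*38 + (⅙)*(1/767)) = 1/(-243*38 + 1/4602) = 1/(-9234 + 1/4602) = 1/(-42494867/4602) = -4602/42494867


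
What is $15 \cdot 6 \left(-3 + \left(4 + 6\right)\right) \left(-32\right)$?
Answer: $-20160$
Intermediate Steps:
$15 \cdot 6 \left(-3 + \left(4 + 6\right)\right) \left(-32\right) = 15 \cdot 6 \left(-3 + 10\right) \left(-32\right) = 15 \cdot 6 \cdot 7 \left(-32\right) = 15 \cdot 42 \left(-32\right) = 630 \left(-32\right) = -20160$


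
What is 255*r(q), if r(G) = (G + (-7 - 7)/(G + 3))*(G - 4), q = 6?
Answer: 6800/3 ≈ 2266.7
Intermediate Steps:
r(G) = (-4 + G)*(G - 14/(3 + G)) (r(G) = (G - 14/(3 + G))*(-4 + G) = (-4 + G)*(G - 14/(3 + G)))
255*r(q) = 255*((56 + 6³ - 1*6² - 26*6)/(3 + 6)) = 255*((56 + 216 - 1*36 - 156)/9) = 255*((56 + 216 - 36 - 156)/9) = 255*((⅑)*80) = 255*(80/9) = 6800/3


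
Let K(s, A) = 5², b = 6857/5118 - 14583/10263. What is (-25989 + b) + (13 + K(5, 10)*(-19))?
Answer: -463123462579/17508678 ≈ -26451.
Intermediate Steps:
b = -1420801/17508678 (b = 6857*(1/5118) - 14583*1/10263 = 6857/5118 - 4861/3421 = -1420801/17508678 ≈ -0.081148)
K(s, A) = 25
(-25989 + b) + (13 + K(5, 10)*(-19)) = (-25989 - 1420801/17508678) + (13 + 25*(-19)) = -455034453343/17508678 + (13 - 475) = -455034453343/17508678 - 462 = -463123462579/17508678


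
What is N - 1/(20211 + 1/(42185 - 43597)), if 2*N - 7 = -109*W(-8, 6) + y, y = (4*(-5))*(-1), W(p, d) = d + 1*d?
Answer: -36557092435/57075862 ≈ -640.50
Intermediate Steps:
W(p, d) = 2*d (W(p, d) = d + d = 2*d)
y = 20 (y = -20*(-1) = 20)
N = -1281/2 (N = 7/2 + (-218*6 + 20)/2 = 7/2 + (-109*12 + 20)/2 = 7/2 + (-1308 + 20)/2 = 7/2 + (1/2)*(-1288) = 7/2 - 644 = -1281/2 ≈ -640.50)
N - 1/(20211 + 1/(42185 - 43597)) = -1281/2 - 1/(20211 + 1/(42185 - 43597)) = -1281/2 - 1/(20211 + 1/(-1412)) = -1281/2 - 1/(20211 - 1/1412) = -1281/2 - 1/28537931/1412 = -1281/2 - 1*1412/28537931 = -1281/2 - 1412/28537931 = -36557092435/57075862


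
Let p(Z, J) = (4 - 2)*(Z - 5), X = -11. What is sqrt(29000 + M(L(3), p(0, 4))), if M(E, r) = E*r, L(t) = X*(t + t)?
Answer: 2*sqrt(7415) ≈ 172.22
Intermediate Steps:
p(Z, J) = -10 + 2*Z (p(Z, J) = 2*(-5 + Z) = -10 + 2*Z)
L(t) = -22*t (L(t) = -11*(t + t) = -22*t)
sqrt(29000 + M(L(3), p(0, 4))) = sqrt(29000 + (-22*3)*(-10 + 2*0)) = sqrt(29000 - 66*(-10 + 0)) = sqrt(29000 - 66*(-10)) = sqrt(29000 + 660) = sqrt(29660) = 2*sqrt(7415)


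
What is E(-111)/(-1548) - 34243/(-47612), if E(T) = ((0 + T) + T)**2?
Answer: -63708379/2047316 ≈ -31.118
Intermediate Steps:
E(T) = 4*T**2 (E(T) = (T + T)**2 = (2*T)**2 = 4*T**2)
E(-111)/(-1548) - 34243/(-47612) = (4*(-111)**2)/(-1548) - 34243/(-47612) = (4*12321)*(-1/1548) - 34243*(-1/47612) = 49284*(-1/1548) + 34243/47612 = -1369/43 + 34243/47612 = -63708379/2047316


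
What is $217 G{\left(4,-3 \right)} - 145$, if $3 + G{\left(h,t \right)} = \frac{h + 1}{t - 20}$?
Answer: $- \frac{19393}{23} \approx -843.17$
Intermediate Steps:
$G{\left(h,t \right)} = -3 + \frac{1 + h}{-20 + t}$ ($G{\left(h,t \right)} = -3 + \frac{h + 1}{t - 20} = -3 + \frac{1 + h}{-20 + t}$)
$217 G{\left(4,-3 \right)} - 145 = 217 \frac{61 + 4 - -9}{-20 - 3} - 145 = 217 \frac{61 + 4 + 9}{-23} - 145 = 217 \left(\left(- \frac{1}{23}\right) 74\right) - 145 = 217 \left(- \frac{74}{23}\right) - 145 = - \frac{16058}{23} - 145 = - \frac{19393}{23}$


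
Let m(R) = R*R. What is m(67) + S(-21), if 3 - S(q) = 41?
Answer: 4451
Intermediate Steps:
S(q) = -38 (S(q) = 3 - 1*41 = 3 - 41 = -38)
m(R) = R²
m(67) + S(-21) = 67² - 38 = 4489 - 38 = 4451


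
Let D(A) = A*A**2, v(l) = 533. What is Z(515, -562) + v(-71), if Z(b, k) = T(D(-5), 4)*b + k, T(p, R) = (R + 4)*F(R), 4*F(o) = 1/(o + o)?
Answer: 399/4 ≈ 99.750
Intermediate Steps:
D(A) = A**3
F(o) = 1/(8*o) (F(o) = 1/(4*(o + o)) = 1/(4*((2*o))) = (1/(2*o))/4 = 1/(8*o))
T(p, R) = (4 + R)/(8*R) (T(p, R) = (R + 4)*(1/(8*R)) = (4 + R)*(1/(8*R)) = (4 + R)/(8*R))
Z(b, k) = k + b/4 (Z(b, k) = ((1/8)*(4 + 4)/4)*b + k = ((1/8)*(1/4)*8)*b + k = b/4 + k = k + b/4)
Z(515, -562) + v(-71) = (-562 + (1/4)*515) + 533 = (-562 + 515/4) + 533 = -1733/4 + 533 = 399/4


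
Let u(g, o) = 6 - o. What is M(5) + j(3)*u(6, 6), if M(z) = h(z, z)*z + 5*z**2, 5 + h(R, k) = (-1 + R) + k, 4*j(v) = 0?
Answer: 145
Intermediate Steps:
j(v) = 0 (j(v) = (1/4)*0 = 0)
h(R, k) = -6 + R + k (h(R, k) = -5 + ((-1 + R) + k) = -5 + (-1 + R + k) = -6 + R + k)
M(z) = 5*z**2 + z*(-6 + 2*z) (M(z) = (-6 + z + z)*z + 5*z**2 = (-6 + 2*z)*z + 5*z**2 = z*(-6 + 2*z) + 5*z**2 = 5*z**2 + z*(-6 + 2*z))
M(5) + j(3)*u(6, 6) = 5*(-6 + 7*5) + 0*(6 - 1*6) = 5*(-6 + 35) + 0*(6 - 6) = 5*29 + 0*0 = 145 + 0 = 145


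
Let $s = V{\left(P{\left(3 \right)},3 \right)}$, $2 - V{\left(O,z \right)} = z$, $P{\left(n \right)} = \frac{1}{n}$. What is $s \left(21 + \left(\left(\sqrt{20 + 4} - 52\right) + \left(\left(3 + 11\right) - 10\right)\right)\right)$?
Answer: $27 - 2 \sqrt{6} \approx 22.101$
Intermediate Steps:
$V{\left(O,z \right)} = 2 - z$
$s = -1$ ($s = 2 - 3 = -1$)
$s \left(21 + \left(\left(\sqrt{20 + 4} - 52\right) + \left(\left(3 + 11\right) - 10\right)\right)\right) = - (21 + \left(\left(\sqrt{20 + 4} - 52\right) + \left(\left(3 + 11\right) - 10\right)\right)) = - (21 + \left(\left(\sqrt{24} - 52\right) + \left(14 - 10\right)\right)) = - (21 + \left(\left(2 \sqrt{6} - 52\right) + 4\right)) = - (21 + \left(\left(-52 + 2 \sqrt{6}\right) + 4\right)) = - (21 - \left(48 - 2 \sqrt{6}\right)) = - (-27 + 2 \sqrt{6}) = 27 - 2 \sqrt{6}$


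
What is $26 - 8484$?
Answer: $-8458$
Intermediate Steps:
$26 - 8484 = -8458$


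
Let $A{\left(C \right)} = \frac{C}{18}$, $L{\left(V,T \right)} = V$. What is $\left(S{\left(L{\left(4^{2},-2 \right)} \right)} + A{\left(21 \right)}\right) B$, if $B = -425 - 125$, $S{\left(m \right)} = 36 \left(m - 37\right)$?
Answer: $\frac{1245475}{3} \approx 4.1516 \cdot 10^{5}$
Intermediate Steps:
$S{\left(m \right)} = -1332 + 36 m$ ($S{\left(m \right)} = 36 \left(-37 + m\right) = -1332 + 36 m$)
$B = -550$ ($B = -425 - 125 = -550$)
$A{\left(C \right)} = \frac{C}{18}$ ($A{\left(C \right)} = C \frac{1}{18} = \frac{C}{18}$)
$\left(S{\left(L{\left(4^{2},-2 \right)} \right)} + A{\left(21 \right)}\right) B = \left(\left(-1332 + 36 \cdot 4^{2}\right) + \frac{1}{18} \cdot 21\right) \left(-550\right) = \left(\left(-1332 + 36 \cdot 16\right) + \frac{7}{6}\right) \left(-550\right) = \left(\left(-1332 + 576\right) + \frac{7}{6}\right) \left(-550\right) = \left(-756 + \frac{7}{6}\right) \left(-550\right) = \left(- \frac{4529}{6}\right) \left(-550\right) = \frac{1245475}{3}$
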